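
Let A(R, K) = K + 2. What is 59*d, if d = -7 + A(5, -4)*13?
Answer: -1947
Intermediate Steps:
A(R, K) = 2 + K
d = -33 (d = -7 + (2 - 4)*13 = -7 - 2*13 = -7 - 26 = -33)
59*d = 59*(-33) = -1947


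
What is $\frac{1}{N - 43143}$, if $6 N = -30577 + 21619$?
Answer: $- \frac{1}{44636} \approx -2.2403 \cdot 10^{-5}$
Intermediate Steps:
$N = -1493$ ($N = \frac{-30577 + 21619}{6} = \frac{1}{6} \left(-8958\right) = -1493$)
$\frac{1}{N - 43143} = \frac{1}{-1493 - 43143} = \frac{1}{-44636} = - \frac{1}{44636}$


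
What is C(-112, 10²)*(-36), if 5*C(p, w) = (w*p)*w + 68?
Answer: 40317552/5 ≈ 8.0635e+6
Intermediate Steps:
C(p, w) = 68/5 + p*w²/5 (C(p, w) = ((w*p)*w + 68)/5 = ((p*w)*w + 68)/5 = (p*w² + 68)/5 = (68 + p*w²)/5 = 68/5 + p*w²/5)
C(-112, 10²)*(-36) = (68/5 + (⅕)*(-112)*(10²)²)*(-36) = (68/5 + (⅕)*(-112)*100²)*(-36) = (68/5 + (⅕)*(-112)*10000)*(-36) = (68/5 - 224000)*(-36) = -1119932/5*(-36) = 40317552/5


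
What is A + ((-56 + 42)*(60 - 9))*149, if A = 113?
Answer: -106273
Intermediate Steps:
A + ((-56 + 42)*(60 - 9))*149 = 113 + ((-56 + 42)*(60 - 9))*149 = 113 - 14*51*149 = 113 - 714*149 = 113 - 106386 = -106273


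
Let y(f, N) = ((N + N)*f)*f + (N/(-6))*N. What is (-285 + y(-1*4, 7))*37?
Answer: -15355/6 ≈ -2559.2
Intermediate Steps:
y(f, N) = -N**2/6 + 2*N*f**2 (y(f, N) = ((2*N)*f)*f + (N*(-1/6))*N = (2*N*f)*f + (-N/6)*N = 2*N*f**2 - N**2/6 = -N**2/6 + 2*N*f**2)
(-285 + y(-1*4, 7))*37 = (-285 + (1/6)*7*(-1*7 + 12*(-1*4)**2))*37 = (-285 + (1/6)*7*(-7 + 12*(-4)**2))*37 = (-285 + (1/6)*7*(-7 + 12*16))*37 = (-285 + (1/6)*7*(-7 + 192))*37 = (-285 + (1/6)*7*185)*37 = (-285 + 1295/6)*37 = -415/6*37 = -15355/6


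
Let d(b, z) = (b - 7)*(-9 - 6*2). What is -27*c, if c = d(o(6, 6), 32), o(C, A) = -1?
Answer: -4536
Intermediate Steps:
d(b, z) = 147 - 21*b (d(b, z) = (-7 + b)*(-9 - 12) = (-7 + b)*(-21) = 147 - 21*b)
c = 168 (c = 147 - 21*(-1) = 147 + 21 = 168)
-27*c = -27*168 = -4536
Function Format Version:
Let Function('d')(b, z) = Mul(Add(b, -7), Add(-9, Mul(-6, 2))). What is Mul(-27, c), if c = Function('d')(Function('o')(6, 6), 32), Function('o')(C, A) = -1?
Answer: -4536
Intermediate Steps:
Function('d')(b, z) = Add(147, Mul(-21, b)) (Function('d')(b, z) = Mul(Add(-7, b), Add(-9, -12)) = Mul(Add(-7, b), -21) = Add(147, Mul(-21, b)))
c = 168 (c = Add(147, Mul(-21, -1)) = Add(147, 21) = 168)
Mul(-27, c) = Mul(-27, 168) = -4536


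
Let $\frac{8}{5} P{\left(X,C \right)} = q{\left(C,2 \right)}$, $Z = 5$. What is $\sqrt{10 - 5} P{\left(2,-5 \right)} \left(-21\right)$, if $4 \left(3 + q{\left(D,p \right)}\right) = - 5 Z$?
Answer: $\frac{3885 \sqrt{5}}{32} \approx 271.47$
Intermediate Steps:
$q{\left(D,p \right)} = - \frac{37}{4}$ ($q{\left(D,p \right)} = -3 + \frac{\left(-5\right) 5}{4} = -3 + \frac{1}{4} \left(-25\right) = -3 - \frac{25}{4} = - \frac{37}{4}$)
$P{\left(X,C \right)} = - \frac{185}{32}$ ($P{\left(X,C \right)} = \frac{5}{8} \left(- \frac{37}{4}\right) = - \frac{185}{32}$)
$\sqrt{10 - 5} P{\left(2,-5 \right)} \left(-21\right) = \sqrt{10 - 5} \left(- \frac{185}{32}\right) \left(-21\right) = \sqrt{5} \left(- \frac{185}{32}\right) \left(-21\right) = - \frac{185 \sqrt{5}}{32} \left(-21\right) = \frac{3885 \sqrt{5}}{32}$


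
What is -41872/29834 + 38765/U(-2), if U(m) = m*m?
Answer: 578173761/59668 ≈ 9689.8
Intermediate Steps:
U(m) = m²
-41872/29834 + 38765/U(-2) = -41872/29834 + 38765/((-2)²) = -41872*1/29834 + 38765/4 = -20936/14917 + 38765*(¼) = -20936/14917 + 38765/4 = 578173761/59668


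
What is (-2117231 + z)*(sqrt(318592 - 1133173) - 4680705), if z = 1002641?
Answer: 5217066985950 - 3343770*I*sqrt(90509) ≈ 5.2171e+12 - 1.006e+9*I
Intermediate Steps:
(-2117231 + z)*(sqrt(318592 - 1133173) - 4680705) = (-2117231 + 1002641)*(sqrt(318592 - 1133173) - 4680705) = -1114590*(sqrt(-814581) - 4680705) = -1114590*(3*I*sqrt(90509) - 4680705) = -1114590*(-4680705 + 3*I*sqrt(90509)) = 5217066985950 - 3343770*I*sqrt(90509)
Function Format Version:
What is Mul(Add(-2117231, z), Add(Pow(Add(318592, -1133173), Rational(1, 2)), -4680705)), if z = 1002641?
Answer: Add(5217066985950, Mul(-3343770, I, Pow(90509, Rational(1, 2)))) ≈ Add(5.2171e+12, Mul(-1.0060e+9, I))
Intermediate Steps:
Mul(Add(-2117231, z), Add(Pow(Add(318592, -1133173), Rational(1, 2)), -4680705)) = Mul(Add(-2117231, 1002641), Add(Pow(Add(318592, -1133173), Rational(1, 2)), -4680705)) = Mul(-1114590, Add(Pow(-814581, Rational(1, 2)), -4680705)) = Mul(-1114590, Add(Mul(3, I, Pow(90509, Rational(1, 2))), -4680705)) = Mul(-1114590, Add(-4680705, Mul(3, I, Pow(90509, Rational(1, 2))))) = Add(5217066985950, Mul(-3343770, I, Pow(90509, Rational(1, 2))))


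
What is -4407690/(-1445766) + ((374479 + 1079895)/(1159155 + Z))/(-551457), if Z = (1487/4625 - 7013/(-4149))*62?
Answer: 143045429827674151755285/46920353569546387934849 ≈ 3.0487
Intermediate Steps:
Z = 2393490656/19189125 (Z = (1487*(1/4625) - 7013*(-1/4149))*62 = (1487/4625 + 7013/4149)*62 = (38604688/19189125)*62 = 2393490656/19189125 ≈ 124.73)
-4407690/(-1445766) + ((374479 + 1079895)/(1159155 + Z))/(-551457) = -4407690/(-1445766) + ((374479 + 1079895)/(1159155 + 2393490656/19189125))/(-551457) = -4407690*(-1/1445766) + (1454374/(22245563680031/19189125))*(-1/551457) = 104945/34423 + (1454374*(19189125/22245563680031))*(-1/551457) = 104945/34423 + (27908164482750/22245563680031)*(-1/551457) = 104945/34423 - 3100907164750/1363052423366539463 = 143045429827674151755285/46920353569546387934849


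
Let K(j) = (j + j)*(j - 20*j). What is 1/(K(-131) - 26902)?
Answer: -1/679020 ≈ -1.4727e-6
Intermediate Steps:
K(j) = -38*j² (K(j) = (2*j)*(-19*j) = -38*j²)
1/(K(-131) - 26902) = 1/(-38*(-131)² - 26902) = 1/(-38*17161 - 26902) = 1/(-652118 - 26902) = 1/(-679020) = -1/679020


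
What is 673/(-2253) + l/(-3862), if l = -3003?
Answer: 4166633/8701086 ≈ 0.47886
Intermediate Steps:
673/(-2253) + l/(-3862) = 673/(-2253) - 3003/(-3862) = 673*(-1/2253) - 3003*(-1/3862) = -673/2253 + 3003/3862 = 4166633/8701086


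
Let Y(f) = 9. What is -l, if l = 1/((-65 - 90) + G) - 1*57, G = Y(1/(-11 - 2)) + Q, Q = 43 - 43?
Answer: 8323/146 ≈ 57.007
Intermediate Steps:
Q = 0
G = 9 (G = 9 + 0 = 9)
l = -8323/146 (l = 1/((-65 - 90) + 9) - 1*57 = 1/(-155 + 9) - 57 = 1/(-146) - 57 = -1/146 - 57 = -8323/146 ≈ -57.007)
-l = -1*(-8323/146) = 8323/146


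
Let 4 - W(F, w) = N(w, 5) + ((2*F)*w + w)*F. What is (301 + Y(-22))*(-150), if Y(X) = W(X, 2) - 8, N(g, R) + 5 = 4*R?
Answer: 241500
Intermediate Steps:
N(g, R) = -5 + 4*R
W(F, w) = -11 - F*(w + 2*F*w) (W(F, w) = 4 - ((-5 + 4*5) + ((2*F)*w + w)*F) = 4 - ((-5 + 20) + (2*F*w + w)*F) = 4 - (15 + (w + 2*F*w)*F) = 4 - (15 + F*(w + 2*F*w)) = 4 + (-15 - F*(w + 2*F*w)) = -11 - F*(w + 2*F*w))
Y(X) = -19 - 4*X² - 2*X (Y(X) = (-11 - 1*X*2 - 2*2*X²) - 8 = (-11 - 2*X - 4*X²) - 8 = (-11 - 4*X² - 2*X) - 8 = -19 - 4*X² - 2*X)
(301 + Y(-22))*(-150) = (301 + (-19 - 4*(-22)² - 2*(-22)))*(-150) = (301 + (-19 - 4*484 + 44))*(-150) = (301 + (-19 - 1936 + 44))*(-150) = (301 - 1911)*(-150) = -1610*(-150) = 241500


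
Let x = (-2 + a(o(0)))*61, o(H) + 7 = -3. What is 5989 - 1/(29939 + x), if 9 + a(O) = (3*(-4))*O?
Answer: 219125531/36588 ≈ 5989.0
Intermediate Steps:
o(H) = -10 (o(H) = -7 - 3 = -10)
a(O) = -9 - 12*O (a(O) = -9 + (3*(-4))*O = -9 - 12*O)
x = 6649 (x = (-2 + (-9 - 12*(-10)))*61 = (-2 + (-9 + 120))*61 = (-2 + 111)*61 = 109*61 = 6649)
5989 - 1/(29939 + x) = 5989 - 1/(29939 + 6649) = 5989 - 1/36588 = 219125531/36588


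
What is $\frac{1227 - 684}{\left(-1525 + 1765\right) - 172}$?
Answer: $\frac{543}{68} \approx 7.9853$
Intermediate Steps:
$\frac{1227 - 684}{\left(-1525 + 1765\right) - 172} = \frac{543}{240 - 172} = \frac{543}{68}$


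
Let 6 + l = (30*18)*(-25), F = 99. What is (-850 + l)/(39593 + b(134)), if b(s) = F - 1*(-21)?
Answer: -14356/39713 ≈ -0.36149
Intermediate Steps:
b(s) = 120 (b(s) = 99 - 1*(-21) = 99 + 21 = 120)
l = -13506 (l = -6 + (30*18)*(-25) = -6 + 540*(-25) = -6 - 13500 = -13506)
(-850 + l)/(39593 + b(134)) = (-850 - 13506)/(39593 + 120) = -14356/39713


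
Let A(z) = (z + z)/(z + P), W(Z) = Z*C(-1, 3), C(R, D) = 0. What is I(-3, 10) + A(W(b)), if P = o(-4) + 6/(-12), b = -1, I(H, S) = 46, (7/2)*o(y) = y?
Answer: 46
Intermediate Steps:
o(y) = 2*y/7
W(Z) = 0 (W(Z) = Z*0 = 0)
P = -23/14 (P = (2/7)*(-4) + 6/(-12) = -8/7 + 6*(-1/12) = -8/7 - ½ = -23/14 ≈ -1.6429)
A(z) = 2*z/(-23/14 + z) (A(z) = (z + z)/(z - 23/14) = (2*z)/(-23/14 + z) = 2*z/(-23/14 + z))
I(-3, 10) + A(W(b)) = 46 + 28*0/(-23 + 14*0) = 46 + 28*0/(-23 + 0) = 46 + 28*0/(-23) = 46 + 28*0*(-1/23) = 46 + 0 = 46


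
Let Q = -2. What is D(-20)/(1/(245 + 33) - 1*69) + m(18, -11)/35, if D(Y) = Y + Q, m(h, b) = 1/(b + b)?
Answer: 4690139/14769370 ≈ 0.31756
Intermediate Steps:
m(h, b) = 1/(2*b)
D(Y) = -2 + Y (D(Y) = Y - 2 = -2 + Y)
D(-20)/(1/(245 + 33) - 1*69) + m(18, -11)/35 = (-2 - 20)/(1/(245 + 33) - 1*69) + ((½)/(-11))/35 = -22/(1/278 - 69) + ((½)*(-1/11))*(1/35) = -22/(1/278 - 69) - 1/22*1/35 = -22/(-19181/278) - 1/770 = -22*(-278/19181) - 1/770 = 6116/19181 - 1/770 = 4690139/14769370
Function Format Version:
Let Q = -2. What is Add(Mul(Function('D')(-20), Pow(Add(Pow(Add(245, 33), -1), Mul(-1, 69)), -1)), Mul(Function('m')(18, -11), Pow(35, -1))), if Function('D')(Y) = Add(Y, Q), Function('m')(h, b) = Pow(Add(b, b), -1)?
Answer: Rational(4690139, 14769370) ≈ 0.31756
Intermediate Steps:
Function('m')(h, b) = Mul(Rational(1, 2), Pow(b, -1)) (Function('m')(h, b) = Pow(Mul(2, b), -1) = Mul(Rational(1, 2), Pow(b, -1)))
Function('D')(Y) = Add(-2, Y) (Function('D')(Y) = Add(Y, -2) = Add(-2, Y))
Add(Mul(Function('D')(-20), Pow(Add(Pow(Add(245, 33), -1), Mul(-1, 69)), -1)), Mul(Function('m')(18, -11), Pow(35, -1))) = Add(Mul(Add(-2, -20), Pow(Add(Pow(Add(245, 33), -1), Mul(-1, 69)), -1)), Mul(Mul(Rational(1, 2), Pow(-11, -1)), Pow(35, -1))) = Add(Mul(-22, Pow(Add(Pow(278, -1), -69), -1)), Mul(Mul(Rational(1, 2), Rational(-1, 11)), Rational(1, 35))) = Add(Mul(-22, Pow(Add(Rational(1, 278), -69), -1)), Mul(Rational(-1, 22), Rational(1, 35))) = Add(Mul(-22, Pow(Rational(-19181, 278), -1)), Rational(-1, 770)) = Add(Mul(-22, Rational(-278, 19181)), Rational(-1, 770)) = Add(Rational(6116, 19181), Rational(-1, 770)) = Rational(4690139, 14769370)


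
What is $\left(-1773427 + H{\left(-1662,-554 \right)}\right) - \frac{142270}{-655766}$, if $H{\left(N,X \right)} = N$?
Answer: $- \frac{582021435452}{327883} \approx -1.7751 \cdot 10^{6}$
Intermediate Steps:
$\left(-1773427 + H{\left(-1662,-554 \right)}\right) - \frac{142270}{-655766} = \left(-1773427 - 1662\right) - \frac{142270}{-655766} = -1775089 - - \frac{71135}{327883} = -1775089 + \frac{71135}{327883} = - \frac{582021435452}{327883}$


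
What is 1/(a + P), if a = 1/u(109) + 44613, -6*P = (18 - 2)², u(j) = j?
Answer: 327/14574502 ≈ 2.2436e-5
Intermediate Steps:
P = -128/3 (P = -(18 - 2)²/6 = -⅙*16² = -⅙*256 = -128/3 ≈ -42.667)
a = 4862818/109 (a = 1/109 + 44613 = 4862818/109 ≈ 44613.)
1/(a + P) = 1/(4862818/109 - 128/3) = 1/(14574502/327) = 327/14574502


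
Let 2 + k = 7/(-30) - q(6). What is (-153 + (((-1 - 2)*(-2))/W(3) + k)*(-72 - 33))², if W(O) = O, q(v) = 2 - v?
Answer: 1203409/4 ≈ 3.0085e+5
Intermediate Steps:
k = 53/30 (k = -2 + (7/(-30) - (2 - 1*6)) = -2 + (7*(-1/30) - (2 - 6)) = -2 + (-7/30 - 1*(-4)) = -2 + (-7/30 + 4) = -2 + 113/30 = 53/30 ≈ 1.7667)
(-153 + (((-1 - 2)*(-2))/W(3) + k)*(-72 - 33))² = (-153 + (((-1 - 2)*(-2))/3 + 53/30)*(-72 - 33))² = (-153 + (-3*(-2)*(⅓) + 53/30)*(-105))² = (-153 + (6*(⅓) + 53/30)*(-105))² = (-153 + (2 + 53/30)*(-105))² = (-153 + (113/30)*(-105))² = (-153 - 791/2)² = (-1097/2)² = 1203409/4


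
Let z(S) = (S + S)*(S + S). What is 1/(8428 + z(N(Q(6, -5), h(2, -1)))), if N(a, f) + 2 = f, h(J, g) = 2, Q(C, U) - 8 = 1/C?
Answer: 1/8428 ≈ 0.00011865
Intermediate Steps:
Q(C, U) = 8 + 1/C
N(a, f) = -2 + f
z(S) = 4*S² (z(S) = (2*S)*(2*S) = 4*S²)
1/(8428 + z(N(Q(6, -5), h(2, -1)))) = 1/(8428 + 4*(-2 + 2)²) = 1/(8428 + 4*0²) = 1/(8428 + 4*0) = 1/(8428 + 0) = 1/8428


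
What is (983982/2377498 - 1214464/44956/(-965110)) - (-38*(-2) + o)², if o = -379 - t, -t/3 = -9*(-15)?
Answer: -67072998428214497033/6447103699558105 ≈ -10404.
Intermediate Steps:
t = -405 (t = -(-27)*(-15) = -3*135 = -405)
o = 26 (o = -379 - 1*(-405) = -379 + 405 = 26)
(983982/2377498 - 1214464/44956/(-965110)) - (-38*(-2) + o)² = (983982/2377498 - 1214464/44956/(-965110)) - (-38*(-2) + 26)² = (983982*(1/2377498) - 1214464*1/44956*(-1/965110)) - (76 + 26)² = (491991/1188749 - 303616/11239*(-1/965110)) - 1*102² = (491991/1188749 + 151808/5423435645) - 1*10404 = 2668461988027387/6447103699558105 - 10404 = -67072998428214497033/6447103699558105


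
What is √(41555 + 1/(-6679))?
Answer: 2*√463432173019/6679 ≈ 203.85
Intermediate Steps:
√(41555 + 1/(-6679)) = √(41555 - 1/6679) = √(277545844/6679) = 2*√463432173019/6679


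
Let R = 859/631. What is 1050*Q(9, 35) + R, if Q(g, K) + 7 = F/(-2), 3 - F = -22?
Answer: -12918866/631 ≈ -20474.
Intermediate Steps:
F = 25 (F = 3 - 1*(-22) = 3 + 22 = 25)
Q(g, K) = -39/2 (Q(g, K) = -7 + 25/(-2) = -7 + 25*(-½) = -7 - 25/2 = -39/2)
R = 859/631 (R = 859*(1/631) = 859/631 ≈ 1.3613)
1050*Q(9, 35) + R = 1050*(-39/2) + 859/631 = -20475 + 859/631 = -12918866/631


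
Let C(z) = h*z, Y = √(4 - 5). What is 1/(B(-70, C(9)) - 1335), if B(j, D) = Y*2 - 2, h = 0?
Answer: -1337/1787573 - 2*I/1787573 ≈ -0.00074794 - 1.1188e-6*I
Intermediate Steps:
Y = I (Y = √(-1) = I ≈ 1.0*I)
C(z) = 0 (C(z) = 0*z = 0)
B(j, D) = -2 + 2*I (B(j, D) = I*2 - 2 = 2*I - 2 = -2 + 2*I)
1/(B(-70, C(9)) - 1335) = 1/((-2 + 2*I) - 1335) = 1/(-1337 + 2*I) = (-1337 - 2*I)/1787573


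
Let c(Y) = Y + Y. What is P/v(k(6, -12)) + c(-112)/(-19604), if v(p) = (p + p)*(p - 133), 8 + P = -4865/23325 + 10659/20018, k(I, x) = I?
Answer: 11482921051819/697496451542280 ≈ 0.016463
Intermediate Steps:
c(Y) = 2*Y
P = -716825039/93383970 (P = -8 + (-4865/23325 + 10659/20018) = -8 + (-4865*1/23325 + 10659*(1/20018)) = -8 + (-973/4665 + 10659/20018) = -8 + 30246721/93383970 = -716825039/93383970 ≈ -7.6761)
v(p) = 2*p*(-133 + p) (v(p) = (2*p)*(-133 + p) = 2*p*(-133 + p))
P/v(k(6, -12)) + c(-112)/(-19604) = -716825039*1/(12*(-133 + 6))/93383970 + (2*(-112))/(-19604) = -716825039/(93383970*(2*6*(-127))) - 224*(-1/19604) = -716825039/93383970/(-1524) + 56/4901 = -716825039/93383970*(-1/1524) + 56/4901 = 716825039/142317170280 + 56/4901 = 11482921051819/697496451542280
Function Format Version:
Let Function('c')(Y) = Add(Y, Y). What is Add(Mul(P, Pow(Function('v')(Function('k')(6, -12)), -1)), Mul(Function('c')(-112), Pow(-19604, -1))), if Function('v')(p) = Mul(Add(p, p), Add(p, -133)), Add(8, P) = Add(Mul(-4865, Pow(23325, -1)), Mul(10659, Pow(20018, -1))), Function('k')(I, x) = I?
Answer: Rational(11482921051819, 697496451542280) ≈ 0.016463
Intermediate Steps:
Function('c')(Y) = Mul(2, Y)
P = Rational(-716825039, 93383970) (P = Add(-8, Add(Mul(-4865, Pow(23325, -1)), Mul(10659, Pow(20018, -1)))) = Add(-8, Add(Mul(-4865, Rational(1, 23325)), Mul(10659, Rational(1, 20018)))) = Add(-8, Add(Rational(-973, 4665), Rational(10659, 20018))) = Add(-8, Rational(30246721, 93383970)) = Rational(-716825039, 93383970) ≈ -7.6761)
Function('v')(p) = Mul(2, p, Add(-133, p)) (Function('v')(p) = Mul(Mul(2, p), Add(-133, p)) = Mul(2, p, Add(-133, p)))
Add(Mul(P, Pow(Function('v')(Function('k')(6, -12)), -1)), Mul(Function('c')(-112), Pow(-19604, -1))) = Add(Mul(Rational(-716825039, 93383970), Pow(Mul(2, 6, Add(-133, 6)), -1)), Mul(Mul(2, -112), Pow(-19604, -1))) = Add(Mul(Rational(-716825039, 93383970), Pow(Mul(2, 6, -127), -1)), Mul(-224, Rational(-1, 19604))) = Add(Mul(Rational(-716825039, 93383970), Pow(-1524, -1)), Rational(56, 4901)) = Add(Mul(Rational(-716825039, 93383970), Rational(-1, 1524)), Rational(56, 4901)) = Add(Rational(716825039, 142317170280), Rational(56, 4901)) = Rational(11482921051819, 697496451542280)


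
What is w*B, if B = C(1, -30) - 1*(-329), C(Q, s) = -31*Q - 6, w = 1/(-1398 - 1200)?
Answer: -146/1299 ≈ -0.11239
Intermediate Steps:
w = -1/2598 (w = 1/(-2598) = -1/2598 ≈ -0.00038491)
C(Q, s) = -6 - 31*Q
B = 292 (B = (-6 - 31*1) - 1*(-329) = (-6 - 31) + 329 = -37 + 329 = 292)
w*B = -1/2598*292 = -146/1299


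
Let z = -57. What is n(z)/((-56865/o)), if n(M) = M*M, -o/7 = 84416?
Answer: 639957696/18955 ≈ 33762.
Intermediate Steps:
o = -590912 (o = -7*84416 = -590912)
n(M) = M**2
n(z)/((-56865/o)) = (-57)**2/((-56865/(-590912))) = 3249/((-56865*(-1/590912))) = 3249/(56865/590912) = 3249*(590912/56865) = 639957696/18955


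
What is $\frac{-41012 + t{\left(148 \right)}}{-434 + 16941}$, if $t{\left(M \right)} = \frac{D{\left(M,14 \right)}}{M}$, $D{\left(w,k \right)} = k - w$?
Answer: $- \frac{3034955}{1221518} \approx -2.4846$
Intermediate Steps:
$t{\left(M \right)} = \frac{14 - M}{M}$
$\frac{-41012 + t{\left(148 \right)}}{-434 + 16941} = \frac{-41012 + \frac{14 - 148}{148}}{-434 + 16941} = \frac{-41012 + \frac{14 - 148}{148}}{16507} = \left(-41012 + \frac{1}{148} \left(-134\right)\right) \frac{1}{16507} = \left(-41012 - \frac{67}{74}\right) \frac{1}{16507} = \left(- \frac{3034955}{74}\right) \frac{1}{16507} = - \frac{3034955}{1221518}$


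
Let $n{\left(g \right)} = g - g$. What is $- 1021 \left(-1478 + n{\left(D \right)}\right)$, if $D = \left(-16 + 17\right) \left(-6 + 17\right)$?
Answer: $1509038$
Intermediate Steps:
$D = 11$ ($D = 1 \cdot 11 = 11$)
$n{\left(g \right)} = 0$
$- 1021 \left(-1478 + n{\left(D \right)}\right) = - 1021 \left(-1478 + 0\right) = \left(-1021\right) \left(-1478\right) = 1509038$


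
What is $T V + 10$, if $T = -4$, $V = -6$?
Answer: $34$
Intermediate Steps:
$T V + 10 = \left(-4\right) \left(-6\right) + 10 = 24 + 10 = 34$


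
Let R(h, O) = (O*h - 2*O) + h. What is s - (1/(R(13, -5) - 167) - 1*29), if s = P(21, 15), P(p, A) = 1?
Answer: 6271/209 ≈ 30.005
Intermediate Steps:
s = 1
R(h, O) = h - 2*O + O*h (R(h, O) = (-2*O + O*h) + h = h - 2*O + O*h)
s - (1/(R(13, -5) - 167) - 1*29) = 1 - (1/((13 - 2*(-5) - 5*13) - 167) - 1*29) = 1 - (1/((13 + 10 - 65) - 167) - 29) = 1 - (1/(-42 - 167) - 29) = 1 - (1/(-209) - 29) = 1 - (-1/209 - 29) = 1 - 1*(-6062/209) = 1 + 6062/209 = 6271/209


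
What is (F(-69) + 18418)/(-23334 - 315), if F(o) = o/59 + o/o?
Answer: -1086652/1395291 ≈ -0.77880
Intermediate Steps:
F(o) = 1 + o/59 (F(o) = o*(1/59) + 1 = o/59 + 1 = 1 + o/59)
(F(-69) + 18418)/(-23334 - 315) = ((1 + (1/59)*(-69)) + 18418)/(-23334 - 315) = ((1 - 69/59) + 18418)/(-23649) = (-10/59 + 18418)*(-1/23649) = (1086652/59)*(-1/23649) = -1086652/1395291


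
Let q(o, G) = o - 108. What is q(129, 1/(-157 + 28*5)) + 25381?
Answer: 25402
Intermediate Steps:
q(o, G) = -108 + o
q(129, 1/(-157 + 28*5)) + 25381 = (-108 + 129) + 25381 = 21 + 25381 = 25402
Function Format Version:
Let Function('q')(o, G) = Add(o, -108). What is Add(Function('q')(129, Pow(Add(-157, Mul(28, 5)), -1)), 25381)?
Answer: 25402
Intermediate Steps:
Function('q')(o, G) = Add(-108, o)
Add(Function('q')(129, Pow(Add(-157, Mul(28, 5)), -1)), 25381) = Add(Add(-108, 129), 25381) = Add(21, 25381) = 25402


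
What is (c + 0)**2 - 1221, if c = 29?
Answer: -380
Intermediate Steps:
(c + 0)**2 - 1221 = (29 + 0)**2 - 1221 = 29**2 - 1221 = 841 - 1221 = -380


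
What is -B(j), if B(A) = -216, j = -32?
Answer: 216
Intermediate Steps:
-B(j) = -1*(-216) = 216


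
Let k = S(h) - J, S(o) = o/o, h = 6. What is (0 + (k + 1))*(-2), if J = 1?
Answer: -2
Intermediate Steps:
S(o) = 1
k = 0 (k = 1 - 1*1 = 1 - 1 = 0)
(0 + (k + 1))*(-2) = (0 + (0 + 1))*(-2) = (0 + 1)*(-2) = 1*(-2) = -2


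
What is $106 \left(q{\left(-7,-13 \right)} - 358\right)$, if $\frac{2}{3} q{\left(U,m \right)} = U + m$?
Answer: $-41128$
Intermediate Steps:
$q{\left(U,m \right)} = \frac{3 U}{2} + \frac{3 m}{2}$ ($q{\left(U,m \right)} = \frac{3 \left(U + m\right)}{2} = \frac{3 U}{2} + \frac{3 m}{2}$)
$106 \left(q{\left(-7,-13 \right)} - 358\right) = 106 \left(\left(\frac{3}{2} \left(-7\right) + \frac{3}{2} \left(-13\right)\right) - 358\right) = 106 \left(\left(- \frac{21}{2} - \frac{39}{2}\right) - 358\right) = 106 \left(-30 - 358\right) = 106 \left(-388\right) = -41128$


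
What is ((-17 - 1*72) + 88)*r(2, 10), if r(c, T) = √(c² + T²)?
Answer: -2*√26 ≈ -10.198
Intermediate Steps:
r(c, T) = √(T² + c²)
((-17 - 1*72) + 88)*r(2, 10) = ((-17 - 1*72) + 88)*√(10² + 2²) = ((-17 - 72) + 88)*√(100 + 4) = (-89 + 88)*√104 = -2*√26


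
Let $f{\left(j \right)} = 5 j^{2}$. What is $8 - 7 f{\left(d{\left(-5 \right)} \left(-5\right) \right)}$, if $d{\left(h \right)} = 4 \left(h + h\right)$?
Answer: $-1399992$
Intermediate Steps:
$d{\left(h \right)} = 8 h$ ($d{\left(h \right)} = 4 \cdot 2 h = 8 h$)
$8 - 7 f{\left(d{\left(-5 \right)} \left(-5\right) \right)} = 8 - 7 \cdot 5 \left(8 \left(-5\right) \left(-5\right)\right)^{2} = 8 - 7 \cdot 5 \left(\left(-40\right) \left(-5\right)\right)^{2} = 8 - 7 \cdot 5 \cdot 200^{2} = 8 - 7 \cdot 5 \cdot 40000 = 8 - 1400000 = -1399992$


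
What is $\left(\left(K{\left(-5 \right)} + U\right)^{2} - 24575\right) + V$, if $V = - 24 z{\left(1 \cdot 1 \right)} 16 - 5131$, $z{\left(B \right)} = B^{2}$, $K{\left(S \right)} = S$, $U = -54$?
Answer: $-26609$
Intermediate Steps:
$V = -5515$ ($V = - 24 \left(1 \cdot 1\right)^{2} \cdot 16 - 5131 = - 24 \cdot 1^{2} \cdot 16 - 5131 = \left(-24\right) 1 \cdot 16 - 5131 = \left(-24\right) 16 - 5131 = -384 - 5131 = -5515$)
$\left(\left(K{\left(-5 \right)} + U\right)^{2} - 24575\right) + V = \left(\left(-5 - 54\right)^{2} - 24575\right) - 5515 = \left(\left(-59\right)^{2} - 24575\right) - 5515 = \left(3481 - 24575\right) - 5515 = -21094 - 5515 = -26609$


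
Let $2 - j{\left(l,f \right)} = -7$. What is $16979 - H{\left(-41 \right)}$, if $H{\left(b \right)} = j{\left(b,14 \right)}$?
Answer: $16970$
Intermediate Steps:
$j{\left(l,f \right)} = 9$ ($j{\left(l,f \right)} = 2 - -7 = 2 + 7 = 9$)
$H{\left(b \right)} = 9$
$16979 - H{\left(-41 \right)} = 16979 - 9 = 16970$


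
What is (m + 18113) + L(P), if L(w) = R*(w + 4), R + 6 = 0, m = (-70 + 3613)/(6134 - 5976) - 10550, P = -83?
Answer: 1273389/158 ≈ 8059.4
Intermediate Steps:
m = -1663357/158 (m = 3543/158 - 10550 = -1663357/158 ≈ -10528.)
R = -6 (R = -6 + 0 = -6)
L(w) = -24 - 6*w (L(w) = -6*(w + 4) = -6*(4 + w) = -24 - 6*w)
(m + 18113) + L(P) = (-1663357/158 + 18113) + (-24 - 6*(-83)) = 1198497/158 + (-24 + 498) = 1198497/158 + 474 = 1273389/158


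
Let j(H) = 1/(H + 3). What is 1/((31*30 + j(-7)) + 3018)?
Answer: 4/15791 ≈ 0.00025331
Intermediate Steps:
j(H) = 1/(3 + H)
1/((31*30 + j(-7)) + 3018) = 1/((31*30 + 1/(3 - 7)) + 3018) = 1/((930 + 1/(-4)) + 3018) = 1/((930 - ¼) + 3018) = 1/(3719/4 + 3018) = 1/(15791/4) = 4/15791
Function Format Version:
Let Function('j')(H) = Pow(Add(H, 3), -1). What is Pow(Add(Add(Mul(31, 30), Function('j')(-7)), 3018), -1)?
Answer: Rational(4, 15791) ≈ 0.00025331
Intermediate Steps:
Function('j')(H) = Pow(Add(3, H), -1)
Pow(Add(Add(Mul(31, 30), Function('j')(-7)), 3018), -1) = Pow(Add(Add(Mul(31, 30), Pow(Add(3, -7), -1)), 3018), -1) = Pow(Add(Add(930, Pow(-4, -1)), 3018), -1) = Pow(Add(Add(930, Rational(-1, 4)), 3018), -1) = Pow(Add(Rational(3719, 4), 3018), -1) = Pow(Rational(15791, 4), -1) = Rational(4, 15791)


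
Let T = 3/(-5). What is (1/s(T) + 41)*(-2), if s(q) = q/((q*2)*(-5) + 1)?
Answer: -176/3 ≈ -58.667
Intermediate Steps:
T = -⅗ (T = 3*(-⅕) = -⅗ ≈ -0.60000)
s(q) = q/(1 - 10*q) (s(q) = q/((2*q)*(-5) + 1) = q/(-10*q + 1) = q/(1 - 10*q))
(1/s(T) + 41)*(-2) = (1/(-1*(-⅗)/(-1 + 10*(-⅗))) + 41)*(-2) = (1/(-1*(-⅗)/(-1 - 6)) + 41)*(-2) = (1/(-1*(-⅗)/(-7)) + 41)*(-2) = (1/(-1*(-⅗)*(-⅐)) + 41)*(-2) = (1/(-3/35) + 41)*(-2) = (-35/3 + 41)*(-2) = (88/3)*(-2) = -176/3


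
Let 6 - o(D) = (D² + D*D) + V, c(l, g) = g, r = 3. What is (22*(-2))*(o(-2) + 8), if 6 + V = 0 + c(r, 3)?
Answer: -396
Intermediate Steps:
V = -3 (V = -6 + (0 + 3) = -6 + 3 = -3)
o(D) = 9 - 2*D² (o(D) = 6 - ((D² + D*D) - 3) = 6 - ((D² + D²) - 3) = 6 - (2*D² - 3) = 6 - (-3 + 2*D²) = 6 + (3 - 2*D²) = 9 - 2*D²)
(22*(-2))*(o(-2) + 8) = (22*(-2))*((9 - 2*(-2)²) + 8) = -44*((9 - 2*4) + 8) = -44*((9 - 8) + 8) = -44*(1 + 8) = -44*9 = -396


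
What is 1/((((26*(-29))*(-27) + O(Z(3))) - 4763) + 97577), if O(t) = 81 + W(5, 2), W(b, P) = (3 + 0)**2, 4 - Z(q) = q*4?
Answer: 1/113262 ≈ 8.8291e-6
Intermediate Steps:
Z(q) = 4 - 4*q (Z(q) = 4 - q*4 = 4 - 4*q)
W(b, P) = 9 (W(b, P) = 3**2 = 9)
O(t) = 90 (O(t) = 81 + 9 = 90)
1/((((26*(-29))*(-27) + O(Z(3))) - 4763) + 97577) = 1/((((26*(-29))*(-27) + 90) - 4763) + 97577) = 1/(((-754*(-27) + 90) - 4763) + 97577) = 1/(((20358 + 90) - 4763) + 97577) = 1/((20448 - 4763) + 97577) = 1/(15685 + 97577) = 1/113262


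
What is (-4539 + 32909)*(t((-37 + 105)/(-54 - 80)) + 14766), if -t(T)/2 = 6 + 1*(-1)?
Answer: 418627720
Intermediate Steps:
t(T) = -10 (t(T) = -2*(6 + 1*(-1)) = -2*(6 - 1) = -2*5 = -10)
(-4539 + 32909)*(t((-37 + 105)/(-54 - 80)) + 14766) = (-4539 + 32909)*(-10 + 14766) = 28370*14756 = 418627720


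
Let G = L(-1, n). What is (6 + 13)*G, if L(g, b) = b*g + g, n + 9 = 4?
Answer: 76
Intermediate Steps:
n = -5 (n = -9 + 4 = -5)
L(g, b) = g + b*g
G = 4 (G = -(1 - 5) = -1*(-4) = 4)
(6 + 13)*G = (6 + 13)*4 = 19*4 = 76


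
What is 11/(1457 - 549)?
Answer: 11/908 ≈ 0.012115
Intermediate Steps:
11/(1457 - 549) = 11/908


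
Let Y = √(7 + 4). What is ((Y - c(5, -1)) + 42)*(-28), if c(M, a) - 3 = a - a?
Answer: -1092 - 28*√11 ≈ -1184.9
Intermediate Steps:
c(M, a) = 3 (c(M, a) = 3 + (a - a) = 3 + 0 = 3)
Y = √11 ≈ 3.3166
((Y - c(5, -1)) + 42)*(-28) = ((√11 - 1*3) + 42)*(-28) = ((√11 - 3) + 42)*(-28) = ((-3 + √11) + 42)*(-28) = (39 + √11)*(-28) = -1092 - 28*√11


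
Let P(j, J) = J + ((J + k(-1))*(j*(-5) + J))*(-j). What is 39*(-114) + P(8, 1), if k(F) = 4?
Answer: -2885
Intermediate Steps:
P(j, J) = J - j*(4 + J)*(J - 5*j) (P(j, J) = J + ((J + 4)*(j*(-5) + J))*(-j) = J + ((4 + J)*(-5*j + J))*(-j) = J + ((4 + J)*(J - 5*j))*(-j) = J - j*(4 + J)*(J - 5*j))
39*(-114) + P(8, 1) = 39*(-114) + (1 + 20*8² - 1*8*1² - 4*1*8 + 5*1*8²) = -4446 + (1 + 20*64 - 1*8*1 - 32 + 5*1*64) = -4446 + (1 + 1280 - 8 - 32 + 320) = -4446 + 1561 = -2885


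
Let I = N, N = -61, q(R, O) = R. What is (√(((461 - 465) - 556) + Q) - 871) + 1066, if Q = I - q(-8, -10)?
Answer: 195 + I*√613 ≈ 195.0 + 24.759*I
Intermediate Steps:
I = -61
Q = -53 (Q = -61 - 1*(-8) = -61 + 8 = -53)
(√(((461 - 465) - 556) + Q) - 871) + 1066 = (√(((461 - 465) - 556) - 53) - 871) + 1066 = (√((-4 - 556) - 53) - 871) + 1066 = (√(-560 - 53) - 871) + 1066 = (√(-613) - 871) + 1066 = (I*√613 - 871) + 1066 = (-871 + I*√613) + 1066 = 195 + I*√613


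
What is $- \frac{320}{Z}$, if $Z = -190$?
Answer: $\frac{32}{19} \approx 1.6842$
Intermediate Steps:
$- \frac{320}{Z} = - \frac{320}{-190} = \left(-320\right) \left(- \frac{1}{190}\right) = \frac{32}{19}$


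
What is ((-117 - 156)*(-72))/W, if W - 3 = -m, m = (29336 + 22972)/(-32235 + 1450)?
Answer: 201703320/48221 ≈ 4182.9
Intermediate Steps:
m = -52308/30785 (m = 52308/(-30785) = 52308*(-1/30785) = -52308/30785 ≈ -1.6991)
W = 144663/30785 (W = 3 - 1*(-52308/30785) = 3 + 52308/30785 = 144663/30785 ≈ 4.6991)
((-117 - 156)*(-72))/W = ((-117 - 156)*(-72))/(144663/30785) = -273*(-72)*(30785/144663) = 19656*(30785/144663) = 201703320/48221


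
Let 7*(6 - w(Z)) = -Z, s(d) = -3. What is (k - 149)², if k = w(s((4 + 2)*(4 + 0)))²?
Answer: 33408400/2401 ≈ 13914.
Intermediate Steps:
w(Z) = 6 + Z/7 (w(Z) = 6 - (-1)*Z/7 = 6 + Z/7)
k = 1521/49 (k = (6 + (⅐)*(-3))² = (6 - 3/7)² = (39/7)² = 1521/49 ≈ 31.041)
(k - 149)² = (1521/49 - 149)² = (-5780/49)² = 33408400/2401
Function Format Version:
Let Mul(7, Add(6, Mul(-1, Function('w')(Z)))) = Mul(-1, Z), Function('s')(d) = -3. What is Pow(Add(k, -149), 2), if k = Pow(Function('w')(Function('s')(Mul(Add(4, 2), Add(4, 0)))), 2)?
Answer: Rational(33408400, 2401) ≈ 13914.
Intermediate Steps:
Function('w')(Z) = Add(6, Mul(Rational(1, 7), Z)) (Function('w')(Z) = Add(6, Mul(Rational(-1, 7), Mul(-1, Z))) = Add(6, Mul(Rational(1, 7), Z)))
k = Rational(1521, 49) (k = Pow(Add(6, Mul(Rational(1, 7), -3)), 2) = Pow(Add(6, Rational(-3, 7)), 2) = Pow(Rational(39, 7), 2) = Rational(1521, 49) ≈ 31.041)
Pow(Add(k, -149), 2) = Pow(Add(Rational(1521, 49), -149), 2) = Pow(Rational(-5780, 49), 2) = Rational(33408400, 2401)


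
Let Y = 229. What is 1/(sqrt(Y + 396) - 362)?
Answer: -1/337 ≈ -0.0029674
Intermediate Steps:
1/(sqrt(Y + 396) - 362) = 1/(sqrt(229 + 396) - 362) = 1/(sqrt(625) - 362) = 1/(25 - 362) = 1/(-337) = -1/337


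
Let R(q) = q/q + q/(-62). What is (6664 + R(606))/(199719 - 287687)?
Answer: -25789/340876 ≈ -0.075655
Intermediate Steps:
R(q) = 1 - q/62 (R(q) = 1 + q*(-1/62) = 1 - q/62)
(6664 + R(606))/(199719 - 287687) = (6664 + (1 - 1/62*606))/(199719 - 287687) = (6664 + (1 - 303/31))/(-87968) = (6664 - 272/31)*(-1/87968) = (206312/31)*(-1/87968) = -25789/340876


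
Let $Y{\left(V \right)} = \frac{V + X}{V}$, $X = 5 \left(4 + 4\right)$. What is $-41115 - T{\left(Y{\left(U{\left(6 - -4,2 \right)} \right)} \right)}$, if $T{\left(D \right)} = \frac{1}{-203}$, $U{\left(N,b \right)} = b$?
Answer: $- \frac{8346344}{203} \approx -41115.0$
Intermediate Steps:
$X = 40$ ($X = 5 \cdot 8 = 40$)
$Y{\left(V \right)} = \frac{40 + V}{V}$ ($Y{\left(V \right)} = \frac{V + 40}{V} = \frac{40 + V}{V}$)
$T{\left(D \right)} = - \frac{1}{203}$
$-41115 - T{\left(Y{\left(U{\left(6 - -4,2 \right)} \right)} \right)} = -41115 - - \frac{1}{203} = -41115 + \frac{1}{203} = - \frac{8346344}{203}$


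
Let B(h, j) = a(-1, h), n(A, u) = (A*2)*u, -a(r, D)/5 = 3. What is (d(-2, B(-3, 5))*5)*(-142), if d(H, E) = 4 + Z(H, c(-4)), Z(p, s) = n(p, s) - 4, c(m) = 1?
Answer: 2840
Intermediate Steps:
a(r, D) = -15 (a(r, D) = -5*3 = -15)
n(A, u) = 2*A*u (n(A, u) = (2*A)*u = 2*A*u)
Z(p, s) = -4 + 2*p*s (Z(p, s) = 2*p*s - 4 = -4 + 2*p*s)
B(h, j) = -15
d(H, E) = 2*H (d(H, E) = 4 + (-4 + 2*H*1) = 4 + (-4 + 2*H) = 2*H)
(d(-2, B(-3, 5))*5)*(-142) = ((2*(-2))*5)*(-142) = -4*5*(-142) = -20*(-142) = 2840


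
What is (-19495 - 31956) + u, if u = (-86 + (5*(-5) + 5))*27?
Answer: -54313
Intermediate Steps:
u = -2862 (u = (-86 + (-25 + 5))*27 = (-86 - 20)*27 = -106*27 = -2862)
(-19495 - 31956) + u = (-19495 - 31956) - 2862 = -51451 - 2862 = -54313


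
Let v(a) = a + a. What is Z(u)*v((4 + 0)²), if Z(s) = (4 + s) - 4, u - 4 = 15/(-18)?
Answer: 304/3 ≈ 101.33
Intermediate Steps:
u = 19/6 (u = 4 + 15/(-18) = 4 + 15*(-1/18) = 4 - ⅚ = 19/6 ≈ 3.1667)
Z(s) = s
v(a) = 2*a
Z(u)*v((4 + 0)²) = 19*(2*(4 + 0)²)/6 = 19*(2*4²)/6 = 19*(2*16)/6 = (19/6)*32 = 304/3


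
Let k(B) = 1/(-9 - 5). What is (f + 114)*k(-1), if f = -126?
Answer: 6/7 ≈ 0.85714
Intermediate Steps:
k(B) = -1/14 (k(B) = 1/(-14) = -1/14)
(f + 114)*k(-1) = (-126 + 114)*(-1/14) = -12*(-1/14) = 6/7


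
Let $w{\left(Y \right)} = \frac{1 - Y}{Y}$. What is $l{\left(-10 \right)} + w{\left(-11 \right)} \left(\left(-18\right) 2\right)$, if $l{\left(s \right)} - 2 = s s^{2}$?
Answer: $- \frac{10546}{11} \approx -958.73$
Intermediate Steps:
$w{\left(Y \right)} = \frac{1 - Y}{Y}$
$l{\left(s \right)} = 2 + s^{3}$ ($l{\left(s \right)} = 2 + s s^{2} = 2 + s^{3}$)
$l{\left(-10 \right)} + w{\left(-11 \right)} \left(\left(-18\right) 2\right) = \left(2 + \left(-10\right)^{3}\right) + \frac{1 - -11}{-11} \left(\left(-18\right) 2\right) = \left(2 - 1000\right) + - \frac{1 + 11}{11} \left(-36\right) = -998 + \left(- \frac{1}{11}\right) 12 \left(-36\right) = -998 - - \frac{432}{11} = -998 + \frac{432}{11} = - \frac{10546}{11}$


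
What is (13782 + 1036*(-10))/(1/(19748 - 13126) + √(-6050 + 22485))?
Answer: -22660484/720689278539 + 150057725048*√16435/720689278539 ≈ 26.693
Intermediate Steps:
(13782 + 1036*(-10))/(1/(19748 - 13126) + √(-6050 + 22485)) = (13782 - 10360)/(1/6622 + √16435) = 3422/(1/6622 + √16435)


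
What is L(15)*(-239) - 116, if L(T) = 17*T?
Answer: -61061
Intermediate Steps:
L(15)*(-239) - 116 = (17*15)*(-239) - 116 = 255*(-239) - 116 = -60945 - 116 = -61061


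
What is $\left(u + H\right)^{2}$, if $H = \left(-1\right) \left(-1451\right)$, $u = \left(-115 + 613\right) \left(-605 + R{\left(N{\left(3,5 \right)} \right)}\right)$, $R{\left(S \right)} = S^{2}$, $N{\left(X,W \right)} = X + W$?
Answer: $71806313089$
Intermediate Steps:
$N{\left(X,W \right)} = W + X$
$u = -269418$ ($u = \left(-115 + 613\right) \left(-605 + \left(5 + 3\right)^{2}\right) = 498 \left(-605 + 8^{2}\right) = 498 \left(-605 + 64\right) = 498 \left(-541\right) = -269418$)
$H = 1451$
$\left(u + H\right)^{2} = \left(-269418 + 1451\right)^{2} = \left(-267967\right)^{2} = 71806313089$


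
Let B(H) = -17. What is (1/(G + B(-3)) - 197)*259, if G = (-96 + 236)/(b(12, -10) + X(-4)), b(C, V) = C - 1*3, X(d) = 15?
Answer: -3420095/67 ≈ -51046.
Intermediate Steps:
b(C, V) = -3 + C (b(C, V) = C - 3 = -3 + C)
G = 35/6 (G = (-96 + 236)/((-3 + 12) + 15) = 140/(9 + 15) = 140/24 = 140*(1/24) = 35/6 ≈ 5.8333)
(1/(G + B(-3)) - 197)*259 = (1/(35/6 - 17) - 197)*259 = (1/(-67/6) - 197)*259 = (-6/67 - 197)*259 = -13205/67*259 = -3420095/67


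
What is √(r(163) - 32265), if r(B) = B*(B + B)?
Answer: √20873 ≈ 144.47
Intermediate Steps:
r(B) = 2*B² (r(B) = B*(2*B) = 2*B²)
√(r(163) - 32265) = √(2*163² - 32265) = √(2*26569 - 32265) = √(53138 - 32265) = √20873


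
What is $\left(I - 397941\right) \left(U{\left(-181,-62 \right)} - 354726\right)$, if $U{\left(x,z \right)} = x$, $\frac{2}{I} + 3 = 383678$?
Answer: $\frac{54187205435189911}{383675} \approx 1.4123 \cdot 10^{11}$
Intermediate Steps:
$I = \frac{2}{383675}$ ($I = \frac{2}{-3 + 383678} = \frac{2}{383675} \approx 5.2127 \cdot 10^{-6}$)
$\left(I - 397941\right) \left(U{\left(-181,-62 \right)} - 354726\right) = \left(\frac{2}{383675} - 397941\right) \left(-181 - 354726\right) = \left(- \frac{152680013173}{383675}\right) \left(-354907\right) = \frac{54187205435189911}{383675}$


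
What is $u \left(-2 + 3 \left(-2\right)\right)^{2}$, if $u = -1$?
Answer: $-64$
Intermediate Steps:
$u \left(-2 + 3 \left(-2\right)\right)^{2} = - \left(-2 + 3 \left(-2\right)\right)^{2} = - \left(-2 - 6\right)^{2} = - \left(-8\right)^{2} = \left(-1\right) 64 = -64$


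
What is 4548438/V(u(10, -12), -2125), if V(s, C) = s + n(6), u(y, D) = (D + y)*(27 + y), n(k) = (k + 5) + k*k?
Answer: -505382/3 ≈ -1.6846e+5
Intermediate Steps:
n(k) = 5 + k + k**2 (n(k) = (5 + k) + k**2 = 5 + k + k**2)
u(y, D) = (27 + y)*(D + y)
V(s, C) = 47 + s (V(s, C) = s + (5 + 6 + 6**2) = s + (5 + 6 + 36) = s + 47 = 47 + s)
4548438/V(u(10, -12), -2125) = 4548438/(47 + (10**2 + 27*(-12) + 27*10 - 12*10)) = 4548438/(47 + (100 - 324 + 270 - 120)) = 4548438/(47 - 74) = 4548438/(-27) = 4548438*(-1/27) = -505382/3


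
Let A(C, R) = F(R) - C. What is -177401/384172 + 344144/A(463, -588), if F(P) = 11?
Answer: -33072668505/43411436 ≈ -761.84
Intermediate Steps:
A(C, R) = 11 - C
-177401/384172 + 344144/A(463, -588) = -177401/384172 + 344144/(11 - 1*463) = -177401*1/384172 + 344144/(11 - 463) = -177401/384172 + 344144/(-452) = -177401/384172 + 344144*(-1/452) = -177401/384172 - 86036/113 = -33072668505/43411436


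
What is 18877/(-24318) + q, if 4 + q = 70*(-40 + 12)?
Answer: -47779429/24318 ≈ -1964.8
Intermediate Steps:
q = -1964 (q = -4 + 70*(-40 + 12) = -4 + 70*(-28) = -4 - 1960 = -1964)
18877/(-24318) + q = 18877/(-24318) - 1964 = 18877*(-1/24318) - 1964 = -18877/24318 - 1964 = -47779429/24318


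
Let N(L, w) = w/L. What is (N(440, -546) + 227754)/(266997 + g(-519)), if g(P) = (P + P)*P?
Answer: 16701869/59086060 ≈ 0.28267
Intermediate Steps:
g(P) = 2*P**2 (g(P) = (2*P)*P = 2*P**2)
(N(440, -546) + 227754)/(266997 + g(-519)) = (-546/440 + 227754)/(266997 + 2*(-519)**2) = (-546*1/440 + 227754)/(266997 + 2*269361) = (-273/220 + 227754)/(266997 + 538722) = (50105607/220)/805719 = (50105607/220)*(1/805719) = 16701869/59086060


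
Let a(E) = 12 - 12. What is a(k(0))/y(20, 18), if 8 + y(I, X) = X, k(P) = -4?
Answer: 0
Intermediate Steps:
y(I, X) = -8 + X
a(E) = 0
a(k(0))/y(20, 18) = 0/(-8 + 18) = 0/10 = 0*(⅒) = 0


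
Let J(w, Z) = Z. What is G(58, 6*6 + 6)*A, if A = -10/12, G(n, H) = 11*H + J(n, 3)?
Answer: -775/2 ≈ -387.50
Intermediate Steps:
G(n, H) = 3 + 11*H (G(n, H) = 11*H + 3 = 3 + 11*H)
A = -5/6 (A = -10*1/12 = -5/6 ≈ -0.83333)
G(58, 6*6 + 6)*A = (3 + 11*(6*6 + 6))*(-5/6) = (3 + 11*(36 + 6))*(-5/6) = (3 + 11*42)*(-5/6) = (3 + 462)*(-5/6) = 465*(-5/6) = -775/2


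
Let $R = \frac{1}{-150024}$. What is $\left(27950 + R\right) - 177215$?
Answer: $- \frac{22393332361}{150024} \approx -1.4927 \cdot 10^{5}$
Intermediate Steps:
$R = - \frac{1}{150024} \approx -6.6656 \cdot 10^{-6}$
$\left(27950 + R\right) - 177215 = \left(27950 - \frac{1}{150024}\right) - 177215 = \frac{4193170799}{150024} - 177215 = - \frac{22393332361}{150024}$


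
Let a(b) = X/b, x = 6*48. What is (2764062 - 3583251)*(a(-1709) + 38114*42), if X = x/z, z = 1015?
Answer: -324958571512850484/247805 ≈ -1.3113e+12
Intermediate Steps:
x = 288
X = 288/1015 ≈ 0.28374
a(b) = 288/(1015*b)
(2764062 - 3583251)*(a(-1709) + 38114*42) = (2764062 - 3583251)*((288/1015)/(-1709) + 38114*42) = -819189*((288/1015)*(-1/1709) + 1600788) = -819189*(-288/1734635 + 1600788) = -819189*2776782892092/1734635 = -324958571512850484/247805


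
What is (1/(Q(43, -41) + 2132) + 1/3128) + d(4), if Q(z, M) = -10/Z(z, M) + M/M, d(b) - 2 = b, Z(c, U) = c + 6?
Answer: 1961645155/326897896 ≈ 6.0008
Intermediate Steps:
Z(c, U) = 6 + c
d(b) = 2 + b
Q(z, M) = 1 - 10/(6 + z) (Q(z, M) = -10/(6 + z) + M/M = -10/(6 + z) + 1 = 1 - 10/(6 + z))
(1/(Q(43, -41) + 2132) + 1/3128) + d(4) = (1/((-4 + 43)/(6 + 43) + 2132) + 1/3128) + (2 + 4) = (1/(39/49 + 2132) + 1/3128) + 6 = (1/(104507/49) + 1/3128) + 6 = (49/104507 + 1/3128) + 6 = 257779/326897896 + 6 = 1961645155/326897896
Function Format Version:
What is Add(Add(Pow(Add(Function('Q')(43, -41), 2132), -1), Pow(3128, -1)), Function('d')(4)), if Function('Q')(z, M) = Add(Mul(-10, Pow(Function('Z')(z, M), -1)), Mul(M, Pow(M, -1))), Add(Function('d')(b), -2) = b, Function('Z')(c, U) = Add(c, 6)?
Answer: Rational(1961645155, 326897896) ≈ 6.0008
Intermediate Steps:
Function('Z')(c, U) = Add(6, c)
Function('d')(b) = Add(2, b)
Function('Q')(z, M) = Add(1, Mul(-10, Pow(Add(6, z), -1))) (Function('Q')(z, M) = Add(Mul(-10, Pow(Add(6, z), -1)), Mul(M, Pow(M, -1))) = Add(Mul(-10, Pow(Add(6, z), -1)), 1) = Add(1, Mul(-10, Pow(Add(6, z), -1))))
Add(Add(Pow(Add(Function('Q')(43, -41), 2132), -1), Pow(3128, -1)), Function('d')(4)) = Add(Add(Pow(Add(Mul(Pow(Add(6, 43), -1), Add(-4, 43)), 2132), -1), Pow(3128, -1)), Add(2, 4)) = Add(Add(Pow(Add(Mul(Pow(49, -1), 39), 2132), -1), Rational(1, 3128)), 6) = Add(Add(Pow(Add(Mul(Rational(1, 49), 39), 2132), -1), Rational(1, 3128)), 6) = Add(Add(Pow(Add(Rational(39, 49), 2132), -1), Rational(1, 3128)), 6) = Add(Add(Pow(Rational(104507, 49), -1), Rational(1, 3128)), 6) = Add(Add(Rational(49, 104507), Rational(1, 3128)), 6) = Add(Rational(257779, 326897896), 6) = Rational(1961645155, 326897896)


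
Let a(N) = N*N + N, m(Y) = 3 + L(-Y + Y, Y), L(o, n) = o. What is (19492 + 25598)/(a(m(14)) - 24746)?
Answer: -22545/12367 ≈ -1.8230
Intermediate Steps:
m(Y) = 3 (m(Y) = 3 + (-Y + Y) = 3 + 0 = 3)
a(N) = N + N² (a(N) = N² + N = N + N²)
(19492 + 25598)/(a(m(14)) - 24746) = (19492 + 25598)/(3*(1 + 3) - 24746) = 45090/(3*4 - 24746) = 45090/(12 - 24746) = 45090/(-24734) = 45090*(-1/24734) = -22545/12367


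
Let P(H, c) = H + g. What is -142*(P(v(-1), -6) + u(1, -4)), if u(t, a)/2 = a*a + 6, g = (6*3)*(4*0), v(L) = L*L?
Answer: -6390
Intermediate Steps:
v(L) = L²
g = 0 (g = 18*0 = 0)
u(t, a) = 12 + 2*a² (u(t, a) = 2*(a*a + 6) = 2*(a² + 6) = 2*(6 + a²) = 12 + 2*a²)
P(H, c) = H (P(H, c) = H + 0 = H)
-142*(P(v(-1), -6) + u(1, -4)) = -142*((-1)² + (12 + 2*(-4)²)) = -142*(1 + (12 + 2*16)) = -142*(1 + (12 + 32)) = -142*(1 + 44) = -142*45 = -6390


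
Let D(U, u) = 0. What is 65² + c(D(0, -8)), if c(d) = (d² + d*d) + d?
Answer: 4225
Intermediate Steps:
c(d) = d + 2*d² (c(d) = (d² + d²) + d = 2*d² + d = d + 2*d²)
65² + c(D(0, -8)) = 65² + 0*(1 + 2*0) = 4225 + 0*(1 + 0) = 4225 + 0*1 = 4225 + 0 = 4225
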